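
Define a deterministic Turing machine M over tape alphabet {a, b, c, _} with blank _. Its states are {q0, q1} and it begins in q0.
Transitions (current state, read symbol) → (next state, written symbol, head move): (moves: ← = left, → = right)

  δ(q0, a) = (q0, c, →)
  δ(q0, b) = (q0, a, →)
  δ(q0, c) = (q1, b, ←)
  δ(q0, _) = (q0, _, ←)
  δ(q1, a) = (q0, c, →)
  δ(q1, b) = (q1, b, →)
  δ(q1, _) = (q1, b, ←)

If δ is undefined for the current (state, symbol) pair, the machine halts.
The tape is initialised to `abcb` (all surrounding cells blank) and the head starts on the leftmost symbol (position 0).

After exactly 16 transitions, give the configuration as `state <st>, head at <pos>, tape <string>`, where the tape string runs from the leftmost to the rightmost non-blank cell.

state q1, head at 2, tape cccb

q0 | [a]bcb_   read a → write c, move →, go to q0
q0 | c[b]cb_   read b → write a, move →, go to q0
q0 | ca[c]b_   read c → write b, move ←, go to q1
q1 | c[a]bb_   read a → write c, move →, go to q0
q0 | cc[b]b_   read b → write a, move →, go to q0
q0 | cca[b]_   read b → write a, move →, go to q0
q0 | ccaa[_]   read _ → write _, move ←, go to q0
q0 | cca[a]_   read a → write c, move →, go to q0
q0 | ccac[_]   read _ → write _, move ←, go to q0
q0 | cca[c]_   read c → write b, move ←, go to q1
q1 | cc[a]b_   read a → write c, move →, go to q0
q0 | ccc[b]_   read b → write a, move →, go to q0
q0 | ccca[_]   read _ → write _, move ←, go to q0
q0 | ccc[a]_   read a → write c, move →, go to q0
q0 | cccc[_]   read _ → write _, move ←, go to q0
q0 | ccc[c]_   read c → write b, move ←, go to q1
q1 | cc[c]b_
After 16 steps: state q1, head at 2, tape cccb.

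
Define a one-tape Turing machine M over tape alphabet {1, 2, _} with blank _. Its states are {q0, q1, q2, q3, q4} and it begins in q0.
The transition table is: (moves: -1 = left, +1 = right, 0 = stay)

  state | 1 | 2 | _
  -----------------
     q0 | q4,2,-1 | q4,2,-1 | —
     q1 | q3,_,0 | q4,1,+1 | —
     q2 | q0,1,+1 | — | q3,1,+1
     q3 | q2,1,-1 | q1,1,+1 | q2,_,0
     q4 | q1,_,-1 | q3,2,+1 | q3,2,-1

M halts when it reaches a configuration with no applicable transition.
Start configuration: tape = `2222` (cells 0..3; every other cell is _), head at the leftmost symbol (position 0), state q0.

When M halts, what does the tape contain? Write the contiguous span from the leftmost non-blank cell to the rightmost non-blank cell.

q0 | __[2]222__   read 2 → write 2, move -1, go to q4
q4 | _[_]2222__   read _ → write 2, move -1, go to q3
q3 | [_]22222__   read _ → write _, move 0, go to q2
q2 | [_]22222__   read _ → write 1, move +1, go to q3
q3 | 1[2]2222__   read 2 → write 1, move +1, go to q1
q1 | 11[2]222__   read 2 → write 1, move +1, go to q4
q4 | 111[2]22__   read 2 → write 2, move +1, go to q3
q3 | 1112[2]2__   read 2 → write 1, move +1, go to q1
q1 | 11121[2]__   read 2 → write 1, move +1, go to q4
q4 | 111211[_]_   read _ → write 2, move -1, go to q3
q3 | 11121[1]2_   read 1 → write 1, move -1, go to q2
q2 | 1112[1]12_   read 1 → write 1, move +1, go to q0
q0 | 11121[1]2_   read 1 → write 2, move -1, go to q4
q4 | 1112[1]22_   read 1 → write _, move -1, go to q1
q1 | 111[2]_22_   read 2 → write 1, move +1, go to q4
q4 | 1111[_]22_   read _ → write 2, move -1, go to q3
q3 | 111[1]222_   read 1 → write 1, move -1, go to q2
q2 | 11[1]1222_   read 1 → write 1, move +1, go to q0
q0 | 111[1]222_   read 1 → write 2, move -1, go to q4
q4 | 11[1]2222_   read 1 → write _, move -1, go to q1
q1 | 1[1]_2222_   read 1 → write _, move 0, go to q3
q3 | 1[_]_2222_   read _ → write _, move 0, go to q2
q2 | 1[_]_2222_   read _ → write 1, move +1, go to q3
q3 | 11[_]2222_   read _ → write _, move 0, go to q2
q2 | 11[_]2222_   read _ → write 1, move +1, go to q3
q3 | 111[2]222_   read 2 → write 1, move +1, go to q1
q1 | 1111[2]22_   read 2 → write 1, move +1, go to q4
q4 | 11111[2]2_   read 2 → write 2, move +1, go to q3
q3 | 111112[2]_   read 2 → write 1, move +1, go to q1
q1 | 1111121[_]
The non-blank tape span at halt is 1111121.

1111121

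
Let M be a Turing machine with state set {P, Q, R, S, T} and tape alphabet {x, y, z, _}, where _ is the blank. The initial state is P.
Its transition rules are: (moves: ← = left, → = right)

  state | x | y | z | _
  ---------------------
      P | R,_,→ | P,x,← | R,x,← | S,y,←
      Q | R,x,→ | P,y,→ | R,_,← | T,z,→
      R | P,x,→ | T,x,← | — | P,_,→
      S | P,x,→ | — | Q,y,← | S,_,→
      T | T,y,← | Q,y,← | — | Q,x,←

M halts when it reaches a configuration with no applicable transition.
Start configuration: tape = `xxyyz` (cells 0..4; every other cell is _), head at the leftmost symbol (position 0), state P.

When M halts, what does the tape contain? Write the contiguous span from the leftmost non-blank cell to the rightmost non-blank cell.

P | [x]xyyz__   read x → write _, move →, go to R
R | _[x]yyz__   read x → write x, move →, go to P
P | _x[y]yz__   read y → write x, move ←, go to P
P | _[x]xyz__   read x → write _, move →, go to R
R | __[x]yz__   read x → write x, move →, go to P
P | __x[y]z__   read y → write x, move ←, go to P
P | __[x]xz__   read x → write _, move →, go to R
R | ___[x]z__   read x → write x, move →, go to P
P | ___x[z]__   read z → write x, move ←, go to R
R | ___[x]x__   read x → write x, move →, go to P
P | ___x[x]__   read x → write _, move →, go to R
R | ___x_[_]_   read _ → write _, move →, go to P
P | ___x__[_]   read _ → write y, move ←, go to S
S | ___x_[_]y   read _ → write _, move →, go to S
S | ___x__[y]
The non-blank tape span at halt is x__y.

x__y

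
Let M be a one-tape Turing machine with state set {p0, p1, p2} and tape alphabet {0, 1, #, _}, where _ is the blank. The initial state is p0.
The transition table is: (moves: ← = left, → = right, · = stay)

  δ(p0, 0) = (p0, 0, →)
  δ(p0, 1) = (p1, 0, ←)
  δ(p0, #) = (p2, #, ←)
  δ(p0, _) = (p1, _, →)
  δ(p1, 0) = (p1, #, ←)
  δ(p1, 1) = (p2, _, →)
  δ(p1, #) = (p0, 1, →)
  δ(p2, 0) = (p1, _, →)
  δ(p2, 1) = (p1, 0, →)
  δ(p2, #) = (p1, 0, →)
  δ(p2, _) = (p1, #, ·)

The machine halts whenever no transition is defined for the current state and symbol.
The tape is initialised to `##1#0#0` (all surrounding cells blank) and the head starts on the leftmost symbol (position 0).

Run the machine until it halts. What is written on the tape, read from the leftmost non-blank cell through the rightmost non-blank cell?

00__1_10

state=p0 head=0 tape=_[#]#1#0#0__   (p0,#)→(p2,#,←)
state=p2 head=-1 tape=[_]##1#0#0__   (p2,_)→(p1,#,·)
state=p1 head=-1 tape=[#]##1#0#0__   (p1,#)→(p0,1,→)
state=p0 head=0 tape=1[#]#1#0#0__   (p0,#)→(p2,#,←)
state=p2 head=-1 tape=[1]##1#0#0__   (p2,1)→(p1,0,→)
state=p1 head=0 tape=0[#]#1#0#0__   (p1,#)→(p0,1,→)
state=p0 head=1 tape=01[#]1#0#0__   (p0,#)→(p2,#,←)
state=p2 head=0 tape=0[1]#1#0#0__   (p2,1)→(p1,0,→)
state=p1 head=1 tape=00[#]1#0#0__   (p1,#)→(p0,1,→)
state=p0 head=2 tape=001[1]#0#0__   (p0,1)→(p1,0,←)
state=p1 head=1 tape=00[1]0#0#0__   (p1,1)→(p2,_,→)
state=p2 head=2 tape=00_[0]#0#0__   (p2,0)→(p1,_,→)
state=p1 head=3 tape=00__[#]0#0__   (p1,#)→(p0,1,→)
state=p0 head=4 tape=00__1[0]#0__   (p0,0)→(p0,0,→)
state=p0 head=5 tape=00__10[#]0__   (p0,#)→(p2,#,←)
state=p2 head=4 tape=00__1[0]#0__   (p2,0)→(p1,_,→)
state=p1 head=5 tape=00__1_[#]0__   (p1,#)→(p0,1,→)
state=p0 head=6 tape=00__1_1[0]__   (p0,0)→(p0,0,→)
state=p0 head=7 tape=00__1_10[_]_   (p0,_)→(p1,_,→)
state=p1 head=8 tape=00__1_10_[_]
The non-blank tape span at halt is 00__1_10.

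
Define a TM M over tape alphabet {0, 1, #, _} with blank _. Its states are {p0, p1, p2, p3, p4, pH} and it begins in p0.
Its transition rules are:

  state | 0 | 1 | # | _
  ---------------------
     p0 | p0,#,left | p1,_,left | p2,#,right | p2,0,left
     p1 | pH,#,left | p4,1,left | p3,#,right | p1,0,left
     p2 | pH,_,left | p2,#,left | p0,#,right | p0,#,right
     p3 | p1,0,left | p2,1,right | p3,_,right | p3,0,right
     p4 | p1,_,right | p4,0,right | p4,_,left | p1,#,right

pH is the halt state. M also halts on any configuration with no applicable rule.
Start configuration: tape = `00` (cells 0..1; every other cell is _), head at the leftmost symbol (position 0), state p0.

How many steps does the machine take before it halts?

p0 | __[0]0   read 0 → write #, move left, go to p0
p0 | _[_]#0   read _ → write 0, move left, go to p2
p2 | [_]0#0   read _ → write #, move right, go to p0
p0 | #[0]#0   read 0 → write #, move left, go to p0
p0 | [#]##0   read # → write #, move right, go to p2
p2 | #[#]#0   read # → write #, move right, go to p0
p0 | ##[#]0   read # → write #, move right, go to p2
p2 | ###[0]   read 0 → write _, move left, go to pH
pH | ##[#]_
M halts after 8 transitions.

8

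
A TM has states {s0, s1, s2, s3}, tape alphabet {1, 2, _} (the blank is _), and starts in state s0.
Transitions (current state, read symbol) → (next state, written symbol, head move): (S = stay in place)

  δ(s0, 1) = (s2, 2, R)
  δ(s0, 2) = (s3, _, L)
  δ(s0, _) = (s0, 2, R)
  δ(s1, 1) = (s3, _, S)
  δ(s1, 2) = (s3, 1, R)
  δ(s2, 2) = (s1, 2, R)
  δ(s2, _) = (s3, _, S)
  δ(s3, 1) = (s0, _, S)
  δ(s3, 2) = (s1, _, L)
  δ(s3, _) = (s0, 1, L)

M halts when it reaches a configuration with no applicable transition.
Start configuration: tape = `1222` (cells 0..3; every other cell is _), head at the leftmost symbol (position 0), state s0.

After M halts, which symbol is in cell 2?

s0 | _[1]222   read 1 → write 2, move R, go to s2
s2 | _2[2]22   read 2 → write 2, move R, go to s1
s1 | _22[2]2   read 2 → write 1, move R, go to s3
s3 | _221[2]   read 2 → write _, move L, go to s1
s1 | _22[1]_   read 1 → write _, move S, go to s3
s3 | _22[_]_   read _ → write 1, move L, go to s0
s0 | _2[2]1_   read 2 → write _, move L, go to s3
s3 | _[2]_1_   read 2 → write _, move L, go to s1
s1 | [_]__1_
Cell 2 holds 1 when M halts.

1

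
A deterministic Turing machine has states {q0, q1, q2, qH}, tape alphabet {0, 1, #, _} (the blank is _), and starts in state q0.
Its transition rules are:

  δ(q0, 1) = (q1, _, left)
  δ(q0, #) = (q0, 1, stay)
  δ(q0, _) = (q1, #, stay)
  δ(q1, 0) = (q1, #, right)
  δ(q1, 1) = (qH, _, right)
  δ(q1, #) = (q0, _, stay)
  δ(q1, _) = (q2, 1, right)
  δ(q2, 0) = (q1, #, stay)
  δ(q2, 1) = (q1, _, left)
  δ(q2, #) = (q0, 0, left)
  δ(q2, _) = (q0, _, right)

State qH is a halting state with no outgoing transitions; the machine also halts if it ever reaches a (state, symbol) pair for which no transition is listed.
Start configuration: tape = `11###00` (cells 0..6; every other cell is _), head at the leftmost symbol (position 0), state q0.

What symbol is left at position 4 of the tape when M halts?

_

q0 | _[1]1###00   read 1 → write _, move left, go to q1
q1 | [_]_1###00   read _ → write 1, move right, go to q2
q2 | 1[_]1###00   read _ → write _, move right, go to q0
q0 | 1_[1]###00   read 1 → write _, move left, go to q1
q1 | 1[_]_###00   read _ → write 1, move right, go to q2
q2 | 11[_]###00   read _ → write _, move right, go to q0
q0 | 11_[#]##00   read # → write 1, move stay, go to q0
q0 | 11_[1]##00   read 1 → write _, move left, go to q1
q1 | 11[_]_##00   read _ → write 1, move right, go to q2
q2 | 111[_]##00   read _ → write _, move right, go to q0
q0 | 111_[#]#00   read # → write 1, move stay, go to q0
q0 | 111_[1]#00   read 1 → write _, move left, go to q1
q1 | 111[_]_#00   read _ → write 1, move right, go to q2
q2 | 1111[_]#00   read _ → write _, move right, go to q0
q0 | 1111_[#]00   read # → write 1, move stay, go to q0
q0 | 1111_[1]00   read 1 → write _, move left, go to q1
q1 | 1111[_]_00   read _ → write 1, move right, go to q2
q2 | 11111[_]00   read _ → write _, move right, go to q0
q0 | 11111_[0]0
Cell 4 holds _ when M halts.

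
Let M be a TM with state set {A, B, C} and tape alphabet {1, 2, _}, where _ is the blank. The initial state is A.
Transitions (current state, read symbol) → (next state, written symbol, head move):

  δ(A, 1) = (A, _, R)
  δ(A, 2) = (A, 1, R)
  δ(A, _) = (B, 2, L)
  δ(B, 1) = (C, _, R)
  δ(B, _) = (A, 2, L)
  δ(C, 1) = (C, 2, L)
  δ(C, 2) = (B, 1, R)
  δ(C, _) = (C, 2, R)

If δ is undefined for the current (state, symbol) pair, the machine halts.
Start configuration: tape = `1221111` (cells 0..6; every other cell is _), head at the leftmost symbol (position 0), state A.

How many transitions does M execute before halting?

A | [1]221111_   read 1 → write _, move R, go to A
A | _[2]21111_   read 2 → write 1, move R, go to A
A | _1[2]1111_   read 2 → write 1, move R, go to A
A | _11[1]111_   read 1 → write _, move R, go to A
A | _11_[1]11_   read 1 → write _, move R, go to A
A | _11__[1]1_   read 1 → write _, move R, go to A
A | _11___[1]_   read 1 → write _, move R, go to A
A | _11____[_]   read _ → write 2, move L, go to B
B | _11___[_]2   read _ → write 2, move L, go to A
A | _11__[_]22   read _ → write 2, move L, go to B
B | _11_[_]222   read _ → write 2, move L, go to A
A | _11[_]2222   read _ → write 2, move L, go to B
B | _1[1]22222   read 1 → write _, move R, go to C
C | _1_[2]2222   read 2 → write 1, move R, go to B
B | _1_1[2]222
M halts after 14 transitions.

14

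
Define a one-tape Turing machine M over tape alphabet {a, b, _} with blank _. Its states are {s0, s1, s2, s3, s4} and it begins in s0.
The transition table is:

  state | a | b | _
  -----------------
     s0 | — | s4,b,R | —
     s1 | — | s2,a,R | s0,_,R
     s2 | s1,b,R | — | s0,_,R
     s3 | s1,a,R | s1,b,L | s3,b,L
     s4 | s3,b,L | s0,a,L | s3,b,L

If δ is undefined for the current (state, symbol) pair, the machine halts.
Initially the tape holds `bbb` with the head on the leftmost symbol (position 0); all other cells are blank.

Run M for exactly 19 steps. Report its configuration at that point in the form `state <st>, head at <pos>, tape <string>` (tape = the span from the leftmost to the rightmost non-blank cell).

state s4, head at 1, tape bbb

state=s0 head=0 tape=_[b]bb   (s0,b)→(s4,b,R)
state=s4 head=1 tape=_b[b]b   (s4,b)→(s0,a,L)
state=s0 head=0 tape=_[b]ab   (s0,b)→(s4,b,R)
state=s4 head=1 tape=_b[a]b   (s4,a)→(s3,b,L)
state=s3 head=0 tape=_[b]bb   (s3,b)→(s1,b,L)
state=s1 head=-1 tape=[_]bbb   (s1,_)→(s0,_,R)
state=s0 head=0 tape=_[b]bb   (s0,b)→(s4,b,R)
state=s4 head=1 tape=_b[b]b   (s4,b)→(s0,a,L)
state=s0 head=0 tape=_[b]ab   (s0,b)→(s4,b,R)
state=s4 head=1 tape=_b[a]b   (s4,a)→(s3,b,L)
state=s3 head=0 tape=_[b]bb   (s3,b)→(s1,b,L)
state=s1 head=-1 tape=[_]bbb   (s1,_)→(s0,_,R)
state=s0 head=0 tape=_[b]bb   (s0,b)→(s4,b,R)
state=s4 head=1 tape=_b[b]b   (s4,b)→(s0,a,L)
state=s0 head=0 tape=_[b]ab   (s0,b)→(s4,b,R)
state=s4 head=1 tape=_b[a]b   (s4,a)→(s3,b,L)
state=s3 head=0 tape=_[b]bb   (s3,b)→(s1,b,L)
state=s1 head=-1 tape=[_]bbb   (s1,_)→(s0,_,R)
state=s0 head=0 tape=_[b]bb   (s0,b)→(s4,b,R)
state=s4 head=1 tape=_b[b]b
After 19 steps: state s4, head at 1, tape bbb.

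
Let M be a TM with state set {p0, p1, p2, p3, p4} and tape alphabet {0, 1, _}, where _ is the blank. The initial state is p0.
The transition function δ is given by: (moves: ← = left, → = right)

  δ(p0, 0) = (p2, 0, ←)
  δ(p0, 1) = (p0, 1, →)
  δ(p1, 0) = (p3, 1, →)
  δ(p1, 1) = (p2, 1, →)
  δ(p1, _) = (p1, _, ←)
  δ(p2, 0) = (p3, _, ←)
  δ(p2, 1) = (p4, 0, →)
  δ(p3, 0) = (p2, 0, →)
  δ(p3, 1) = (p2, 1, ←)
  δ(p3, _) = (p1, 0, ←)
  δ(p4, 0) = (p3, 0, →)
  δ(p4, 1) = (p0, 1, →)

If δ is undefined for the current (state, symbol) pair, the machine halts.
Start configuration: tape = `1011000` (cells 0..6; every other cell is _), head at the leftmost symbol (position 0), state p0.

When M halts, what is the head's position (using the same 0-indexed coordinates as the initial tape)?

1

p0 | [1]011000   read 1 → write 1, move →, go to p0
p0 | 1[0]11000   read 0 → write 0, move ←, go to p2
p2 | [1]011000   read 1 → write 0, move →, go to p4
p4 | 0[0]11000   read 0 → write 0, move →, go to p3
p3 | 00[1]1000   read 1 → write 1, move ←, go to p2
p2 | 0[0]11000   read 0 → write _, move ←, go to p3
p3 | [0]_11000   read 0 → write 0, move →, go to p2
p2 | 0[_]11000
At halt the head is at cell 1.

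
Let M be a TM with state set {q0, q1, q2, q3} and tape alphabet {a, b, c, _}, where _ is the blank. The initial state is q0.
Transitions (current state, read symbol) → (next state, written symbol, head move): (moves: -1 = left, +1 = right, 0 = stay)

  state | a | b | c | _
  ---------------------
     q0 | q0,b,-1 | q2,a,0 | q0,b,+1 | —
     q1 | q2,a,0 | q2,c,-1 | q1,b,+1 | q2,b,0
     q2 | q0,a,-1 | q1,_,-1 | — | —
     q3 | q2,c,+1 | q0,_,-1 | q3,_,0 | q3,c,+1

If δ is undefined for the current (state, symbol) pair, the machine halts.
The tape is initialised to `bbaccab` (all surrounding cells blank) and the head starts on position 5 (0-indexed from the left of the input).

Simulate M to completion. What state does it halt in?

q0

state=q0 head=5 tape=_bbacc[a]b   (q0,a)→(q0,b,-1)
state=q0 head=4 tape=_bbac[c]bb   (q0,c)→(q0,b,+1)
state=q0 head=5 tape=_bbacb[b]b   (q0,b)→(q2,a,0)
state=q2 head=5 tape=_bbacb[a]b   (q2,a)→(q0,a,-1)
state=q0 head=4 tape=_bbac[b]ab   (q0,b)→(q2,a,0)
state=q2 head=4 tape=_bbac[a]ab   (q2,a)→(q0,a,-1)
state=q0 head=3 tape=_bba[c]aab   (q0,c)→(q0,b,+1)
state=q0 head=4 tape=_bbab[a]ab   (q0,a)→(q0,b,-1)
state=q0 head=3 tape=_bba[b]bab   (q0,b)→(q2,a,0)
state=q2 head=3 tape=_bba[a]bab   (q2,a)→(q0,a,-1)
state=q0 head=2 tape=_bb[a]abab   (q0,a)→(q0,b,-1)
state=q0 head=1 tape=_b[b]babab   (q0,b)→(q2,a,0)
state=q2 head=1 tape=_b[a]babab   (q2,a)→(q0,a,-1)
state=q0 head=0 tape=_[b]ababab   (q0,b)→(q2,a,0)
state=q2 head=0 tape=_[a]ababab   (q2,a)→(q0,a,-1)
state=q0 head=-1 tape=[_]aababab
No transition is defined for (q0, _); M halts in state q0.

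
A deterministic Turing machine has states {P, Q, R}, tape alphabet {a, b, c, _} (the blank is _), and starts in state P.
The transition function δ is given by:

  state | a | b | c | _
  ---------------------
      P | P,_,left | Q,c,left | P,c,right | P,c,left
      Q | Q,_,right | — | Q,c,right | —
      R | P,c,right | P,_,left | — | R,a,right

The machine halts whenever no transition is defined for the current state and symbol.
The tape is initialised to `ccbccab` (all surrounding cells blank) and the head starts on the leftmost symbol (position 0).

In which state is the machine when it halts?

Q

state=P head=0 tape=[c]cbccab   (P,c)→(P,c,right)
state=P head=1 tape=c[c]bccab   (P,c)→(P,c,right)
state=P head=2 tape=cc[b]ccab   (P,b)→(Q,c,left)
state=Q head=1 tape=c[c]cccab   (Q,c)→(Q,c,right)
state=Q head=2 tape=cc[c]ccab   (Q,c)→(Q,c,right)
state=Q head=3 tape=ccc[c]cab   (Q,c)→(Q,c,right)
state=Q head=4 tape=cccc[c]ab   (Q,c)→(Q,c,right)
state=Q head=5 tape=ccccc[a]b   (Q,a)→(Q,_,right)
state=Q head=6 tape=ccccc_[b]
No transition is defined for (Q, b); M halts in state Q.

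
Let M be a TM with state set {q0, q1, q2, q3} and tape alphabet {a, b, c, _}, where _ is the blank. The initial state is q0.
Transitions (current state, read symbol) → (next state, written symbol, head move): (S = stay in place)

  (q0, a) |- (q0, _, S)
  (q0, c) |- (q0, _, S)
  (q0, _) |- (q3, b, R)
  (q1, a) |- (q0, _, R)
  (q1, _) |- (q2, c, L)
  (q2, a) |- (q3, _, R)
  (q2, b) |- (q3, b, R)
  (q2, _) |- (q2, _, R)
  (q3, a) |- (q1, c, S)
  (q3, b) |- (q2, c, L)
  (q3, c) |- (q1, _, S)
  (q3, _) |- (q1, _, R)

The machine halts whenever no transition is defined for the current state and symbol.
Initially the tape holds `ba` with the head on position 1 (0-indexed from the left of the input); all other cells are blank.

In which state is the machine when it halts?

q0 | b[a]__   read a → write _, move S, go to q0
q0 | b[_]__   read _ → write b, move R, go to q3
q3 | bb[_]_   read _ → write _, move R, go to q1
q1 | bb_[_]   read _ → write c, move L, go to q2
q2 | bb[_]c   read _ → write _, move R, go to q2
q2 | bb_[c]
No transition is defined for (q2, c); M halts in state q2.

q2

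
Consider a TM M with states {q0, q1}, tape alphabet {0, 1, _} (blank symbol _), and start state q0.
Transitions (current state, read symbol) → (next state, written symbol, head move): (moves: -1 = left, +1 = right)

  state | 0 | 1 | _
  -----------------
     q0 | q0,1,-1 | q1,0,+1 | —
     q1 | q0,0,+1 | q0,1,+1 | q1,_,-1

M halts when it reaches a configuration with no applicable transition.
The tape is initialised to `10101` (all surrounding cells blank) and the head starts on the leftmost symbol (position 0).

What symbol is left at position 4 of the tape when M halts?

state=q0 head=0 tape=[1]0101_   (q0,1)→(q1,0,+1)
state=q1 head=1 tape=0[0]101_   (q1,0)→(q0,0,+1)
state=q0 head=2 tape=00[1]01_   (q0,1)→(q1,0,+1)
state=q1 head=3 tape=000[0]1_   (q1,0)→(q0,0,+1)
state=q0 head=4 tape=0000[1]_   (q0,1)→(q1,0,+1)
state=q1 head=5 tape=00000[_]   (q1,_)→(q1,_,-1)
state=q1 head=4 tape=0000[0]_   (q1,0)→(q0,0,+1)
state=q0 head=5 tape=00000[_]
Cell 4 holds 0 when M halts.

0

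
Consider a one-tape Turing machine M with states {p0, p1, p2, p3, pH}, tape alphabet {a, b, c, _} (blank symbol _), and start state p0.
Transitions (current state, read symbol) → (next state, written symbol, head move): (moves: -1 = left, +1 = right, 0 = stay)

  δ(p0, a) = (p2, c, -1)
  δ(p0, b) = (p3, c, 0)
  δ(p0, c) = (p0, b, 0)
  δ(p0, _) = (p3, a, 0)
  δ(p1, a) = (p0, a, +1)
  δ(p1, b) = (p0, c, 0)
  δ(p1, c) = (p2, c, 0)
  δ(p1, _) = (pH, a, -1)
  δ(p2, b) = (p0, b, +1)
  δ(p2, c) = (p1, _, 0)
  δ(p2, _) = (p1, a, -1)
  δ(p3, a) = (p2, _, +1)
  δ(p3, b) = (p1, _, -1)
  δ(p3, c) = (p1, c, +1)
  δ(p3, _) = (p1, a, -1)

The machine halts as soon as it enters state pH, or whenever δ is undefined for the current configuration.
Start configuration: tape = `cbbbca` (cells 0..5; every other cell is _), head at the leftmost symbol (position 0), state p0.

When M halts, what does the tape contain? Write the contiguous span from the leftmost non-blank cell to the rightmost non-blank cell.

ccccaa

p0 | [c]bbbca   read c → write b, move 0, go to p0
p0 | [b]bbbca   read b → write c, move 0, go to p3
p3 | [c]bbbca   read c → write c, move +1, go to p1
p1 | c[b]bbca   read b → write c, move 0, go to p0
p0 | c[c]bbca   read c → write b, move 0, go to p0
p0 | c[b]bbca   read b → write c, move 0, go to p3
p3 | c[c]bbca   read c → write c, move +1, go to p1
p1 | cc[b]bca   read b → write c, move 0, go to p0
p0 | cc[c]bca   read c → write b, move 0, go to p0
p0 | cc[b]bca   read b → write c, move 0, go to p3
p3 | cc[c]bca   read c → write c, move +1, go to p1
p1 | ccc[b]ca   read b → write c, move 0, go to p0
p0 | ccc[c]ca   read c → write b, move 0, go to p0
p0 | ccc[b]ca   read b → write c, move 0, go to p3
p3 | ccc[c]ca   read c → write c, move +1, go to p1
p1 | cccc[c]a   read c → write c, move 0, go to p2
p2 | cccc[c]a   read c → write _, move 0, go to p1
p1 | cccc[_]a   read _ → write a, move -1, go to pH
pH | ccc[c]aa
The non-blank tape span at halt is ccccaa.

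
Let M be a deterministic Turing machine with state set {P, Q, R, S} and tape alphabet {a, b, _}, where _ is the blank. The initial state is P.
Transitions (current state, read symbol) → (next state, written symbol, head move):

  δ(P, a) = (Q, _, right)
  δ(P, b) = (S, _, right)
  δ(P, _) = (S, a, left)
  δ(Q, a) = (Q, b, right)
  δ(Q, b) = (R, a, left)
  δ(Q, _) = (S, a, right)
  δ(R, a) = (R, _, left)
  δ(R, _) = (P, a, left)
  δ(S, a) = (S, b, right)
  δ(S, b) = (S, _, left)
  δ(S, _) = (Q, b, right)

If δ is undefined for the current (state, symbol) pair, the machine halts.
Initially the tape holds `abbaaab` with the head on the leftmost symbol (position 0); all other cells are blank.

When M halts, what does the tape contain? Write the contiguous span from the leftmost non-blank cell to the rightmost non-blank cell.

state=P head=0 tape=__[a]bbaaab   (P,a)→(Q,_,right)
state=Q head=1 tape=___[b]baaab   (Q,b)→(R,a,left)
state=R head=0 tape=__[_]abaaab   (R,_)→(P,a,left)
state=P head=-1 tape=_[_]aabaaab   (P,_)→(S,a,left)
state=S head=-2 tape=[_]aaabaaab   (S,_)→(Q,b,right)
state=Q head=-1 tape=b[a]aabaaab   (Q,a)→(Q,b,right)
state=Q head=0 tape=bb[a]abaaab   (Q,a)→(Q,b,right)
state=Q head=1 tape=bbb[a]baaab   (Q,a)→(Q,b,right)
state=Q head=2 tape=bbbb[b]aaab   (Q,b)→(R,a,left)
state=R head=1 tape=bbb[b]aaaab
The non-blank tape span at halt is bbbbaaaab.

bbbbaaaab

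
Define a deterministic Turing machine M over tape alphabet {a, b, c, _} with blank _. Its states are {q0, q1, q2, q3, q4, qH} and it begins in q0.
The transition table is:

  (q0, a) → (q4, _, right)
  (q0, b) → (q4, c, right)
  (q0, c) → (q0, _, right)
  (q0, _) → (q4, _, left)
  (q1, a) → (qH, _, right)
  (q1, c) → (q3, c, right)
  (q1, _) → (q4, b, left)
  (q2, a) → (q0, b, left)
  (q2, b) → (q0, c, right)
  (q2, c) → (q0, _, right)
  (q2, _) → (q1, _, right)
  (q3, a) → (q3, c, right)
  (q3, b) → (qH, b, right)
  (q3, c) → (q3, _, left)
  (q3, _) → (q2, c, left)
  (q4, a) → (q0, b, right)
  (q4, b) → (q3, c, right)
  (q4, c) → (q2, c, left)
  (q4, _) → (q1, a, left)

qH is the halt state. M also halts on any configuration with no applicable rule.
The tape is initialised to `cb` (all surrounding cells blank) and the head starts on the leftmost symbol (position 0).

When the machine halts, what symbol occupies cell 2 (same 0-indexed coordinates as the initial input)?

q0 | [c]b___   read c → write _, move right, go to q0
q0 | _[b]___   read b → write c, move right, go to q4
q4 | _c[_]__   read _ → write a, move left, go to q1
q1 | _[c]a__   read c → write c, move right, go to q3
q3 | _c[a]__   read a → write c, move right, go to q3
q3 | _cc[_]_   read _ → write c, move left, go to q2
q2 | _c[c]c_   read c → write _, move right, go to q0
q0 | _c_[c]_   read c → write _, move right, go to q0
q0 | _c__[_]   read _ → write _, move left, go to q4
q4 | _c_[_]_   read _ → write a, move left, go to q1
q1 | _c[_]a_   read _ → write b, move left, go to q4
q4 | _[c]ba_   read c → write c, move left, go to q2
q2 | [_]cba_   read _ → write _, move right, go to q1
q1 | _[c]ba_   read c → write c, move right, go to q3
q3 | _c[b]a_   read b → write b, move right, go to qH
qH | _cb[a]_
Cell 2 holds b when M halts.

b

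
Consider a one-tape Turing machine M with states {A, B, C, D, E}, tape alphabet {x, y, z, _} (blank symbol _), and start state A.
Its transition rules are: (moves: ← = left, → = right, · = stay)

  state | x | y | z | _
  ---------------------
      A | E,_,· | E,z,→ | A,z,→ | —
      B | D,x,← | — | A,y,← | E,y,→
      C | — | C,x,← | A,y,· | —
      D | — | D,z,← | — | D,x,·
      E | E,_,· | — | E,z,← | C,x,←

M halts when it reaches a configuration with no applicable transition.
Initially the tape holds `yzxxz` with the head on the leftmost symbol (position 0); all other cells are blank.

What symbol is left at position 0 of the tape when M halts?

z

state=A head=0 tape=__[y]zxxz   (A,y)→(E,z,→)
state=E head=1 tape=__z[z]xxz   (E,z)→(E,z,←)
state=E head=0 tape=__[z]zxxz   (E,z)→(E,z,←)
state=E head=-1 tape=_[_]zzxxz   (E,_)→(C,x,←)
state=C head=-2 tape=[_]xzzxxz
Cell 0 holds z when M halts.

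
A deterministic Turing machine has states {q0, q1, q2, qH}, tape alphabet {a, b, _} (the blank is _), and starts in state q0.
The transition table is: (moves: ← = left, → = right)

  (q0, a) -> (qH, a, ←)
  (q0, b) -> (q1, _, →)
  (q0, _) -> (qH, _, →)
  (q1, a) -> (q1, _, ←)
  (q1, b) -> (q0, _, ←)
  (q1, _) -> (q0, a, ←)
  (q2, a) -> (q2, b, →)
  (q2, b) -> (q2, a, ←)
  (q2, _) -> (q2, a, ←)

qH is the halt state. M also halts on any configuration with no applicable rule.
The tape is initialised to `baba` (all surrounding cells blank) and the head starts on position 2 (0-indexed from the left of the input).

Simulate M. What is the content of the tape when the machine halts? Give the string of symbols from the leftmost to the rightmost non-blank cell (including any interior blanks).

baa

state=q0 head=2 tape=ba[b]a   (q0,b)→(q1,_,→)
state=q1 head=3 tape=ba_[a]   (q1,a)→(q1,_,←)
state=q1 head=2 tape=ba[_]_   (q1,_)→(q0,a,←)
state=q0 head=1 tape=b[a]a_   (q0,a)→(qH,a,←)
state=qH head=0 tape=[b]aa_
The non-blank tape span at halt is baa.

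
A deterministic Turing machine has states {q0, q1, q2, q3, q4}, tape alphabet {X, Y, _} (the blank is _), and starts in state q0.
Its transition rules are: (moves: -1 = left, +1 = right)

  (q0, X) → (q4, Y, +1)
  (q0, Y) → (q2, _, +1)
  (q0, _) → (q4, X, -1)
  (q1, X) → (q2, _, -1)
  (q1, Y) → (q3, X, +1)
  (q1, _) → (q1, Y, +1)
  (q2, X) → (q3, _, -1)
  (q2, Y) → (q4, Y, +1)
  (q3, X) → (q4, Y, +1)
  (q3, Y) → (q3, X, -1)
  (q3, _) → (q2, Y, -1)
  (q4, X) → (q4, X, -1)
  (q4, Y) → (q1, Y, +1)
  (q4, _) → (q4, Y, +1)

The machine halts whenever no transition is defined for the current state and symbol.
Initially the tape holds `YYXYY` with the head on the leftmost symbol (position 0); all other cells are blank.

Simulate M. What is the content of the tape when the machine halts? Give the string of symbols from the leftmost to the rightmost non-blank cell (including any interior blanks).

q0 | _[Y]YXYY_   read Y → write _, move +1, go to q2
q2 | __[Y]XYY_   read Y → write Y, move +1, go to q4
q4 | __Y[X]YY_   read X → write X, move -1, go to q4
q4 | __[Y]XYY_   read Y → write Y, move +1, go to q1
q1 | __Y[X]YY_   read X → write _, move -1, go to q2
q2 | __[Y]_YY_   read Y → write Y, move +1, go to q4
q4 | __Y[_]YY_   read _ → write Y, move +1, go to q4
q4 | __YY[Y]Y_   read Y → write Y, move +1, go to q1
q1 | __YYY[Y]_   read Y → write X, move +1, go to q3
q3 | __YYYX[_]   read _ → write Y, move -1, go to q2
q2 | __YYY[X]Y   read X → write _, move -1, go to q3
q3 | __YY[Y]_Y   read Y → write X, move -1, go to q3
q3 | __Y[Y]X_Y   read Y → write X, move -1, go to q3
q3 | __[Y]XX_Y   read Y → write X, move -1, go to q3
q3 | _[_]XXX_Y   read _ → write Y, move -1, go to q2
q2 | [_]YXXX_Y
The non-blank tape span at halt is YXXX_Y.

YXXX_Y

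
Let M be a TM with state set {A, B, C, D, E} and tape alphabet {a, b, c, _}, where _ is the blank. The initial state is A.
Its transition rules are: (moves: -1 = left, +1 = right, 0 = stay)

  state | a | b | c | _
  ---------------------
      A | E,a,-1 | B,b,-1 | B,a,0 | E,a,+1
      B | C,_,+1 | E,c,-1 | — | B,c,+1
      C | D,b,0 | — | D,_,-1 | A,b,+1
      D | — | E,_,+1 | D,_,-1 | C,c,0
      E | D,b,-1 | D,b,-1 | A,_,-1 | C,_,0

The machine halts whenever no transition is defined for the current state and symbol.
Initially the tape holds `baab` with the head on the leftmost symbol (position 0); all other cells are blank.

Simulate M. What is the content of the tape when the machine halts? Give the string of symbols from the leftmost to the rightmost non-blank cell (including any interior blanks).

state=A head=0 tape=__[b]aab   (A,b)→(B,b,-1)
state=B head=-1 tape=_[_]baab   (B,_)→(B,c,+1)
state=B head=0 tape=_c[b]aab   (B,b)→(E,c,-1)
state=E head=-1 tape=_[c]caab   (E,c)→(A,_,-1)
state=A head=-2 tape=[_]_caab   (A,_)→(E,a,+1)
state=E head=-1 tape=a[_]caab   (E,_)→(C,_,0)
state=C head=-1 tape=a[_]caab   (C,_)→(A,b,+1)
state=A head=0 tape=ab[c]aab   (A,c)→(B,a,0)
state=B head=0 tape=ab[a]aab   (B,a)→(C,_,+1)
state=C head=1 tape=ab_[a]ab   (C,a)→(D,b,0)
state=D head=1 tape=ab_[b]ab   (D,b)→(E,_,+1)
state=E head=2 tape=ab__[a]b   (E,a)→(D,b,-1)
state=D head=1 tape=ab_[_]bb   (D,_)→(C,c,0)
state=C head=1 tape=ab_[c]bb   (C,c)→(D,_,-1)
state=D head=0 tape=ab[_]_bb   (D,_)→(C,c,0)
state=C head=0 tape=ab[c]_bb   (C,c)→(D,_,-1)
state=D head=-1 tape=a[b]__bb   (D,b)→(E,_,+1)
state=E head=0 tape=a_[_]_bb   (E,_)→(C,_,0)
state=C head=0 tape=a_[_]_bb   (C,_)→(A,b,+1)
state=A head=1 tape=a_b[_]bb   (A,_)→(E,a,+1)
state=E head=2 tape=a_ba[b]b   (E,b)→(D,b,-1)
state=D head=1 tape=a_b[a]bb
The non-blank tape span at halt is a_babb.

a_babb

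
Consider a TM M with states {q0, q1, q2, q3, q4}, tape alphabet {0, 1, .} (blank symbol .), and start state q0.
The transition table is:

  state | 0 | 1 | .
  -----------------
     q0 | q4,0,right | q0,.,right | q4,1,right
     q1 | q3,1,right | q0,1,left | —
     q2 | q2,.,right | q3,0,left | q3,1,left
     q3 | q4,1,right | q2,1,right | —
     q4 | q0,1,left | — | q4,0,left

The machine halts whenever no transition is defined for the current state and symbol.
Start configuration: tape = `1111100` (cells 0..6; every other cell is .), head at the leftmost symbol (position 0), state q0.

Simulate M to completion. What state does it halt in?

q4

q0 | [1]111100   read 1 → write ., move right, go to q0
q0 | .[1]11100   read 1 → write ., move right, go to q0
q0 | ..[1]1100   read 1 → write ., move right, go to q0
q0 | ...[1]100   read 1 → write ., move right, go to q0
q0 | ....[1]00   read 1 → write ., move right, go to q0
q0 | .....[0]0   read 0 → write 0, move right, go to q4
q4 | .....0[0]   read 0 → write 1, move left, go to q0
q0 | .....[0]1   read 0 → write 0, move right, go to q4
q4 | .....0[1]
No transition is defined for (q4, 1); M halts in state q4.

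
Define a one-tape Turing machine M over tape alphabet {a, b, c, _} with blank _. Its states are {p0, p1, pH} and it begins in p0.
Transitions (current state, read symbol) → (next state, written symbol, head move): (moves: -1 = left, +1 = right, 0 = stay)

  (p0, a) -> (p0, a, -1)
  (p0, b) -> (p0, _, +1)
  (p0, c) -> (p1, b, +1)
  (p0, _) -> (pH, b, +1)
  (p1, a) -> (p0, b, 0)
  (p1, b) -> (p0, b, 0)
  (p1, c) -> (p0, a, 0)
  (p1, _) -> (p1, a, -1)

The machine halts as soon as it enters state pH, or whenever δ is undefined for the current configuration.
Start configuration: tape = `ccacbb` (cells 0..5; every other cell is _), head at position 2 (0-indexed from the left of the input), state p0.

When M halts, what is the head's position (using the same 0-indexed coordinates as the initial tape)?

7

p0 | cc[a]cbb__   read a → write a, move -1, go to p0
p0 | c[c]acbb__   read c → write b, move +1, go to p1
p1 | cb[a]cbb__   read a → write b, move 0, go to p0
p0 | cb[b]cbb__   read b → write _, move +1, go to p0
p0 | cb_[c]bb__   read c → write b, move +1, go to p1
p1 | cb_b[b]b__   read b → write b, move 0, go to p0
p0 | cb_b[b]b__   read b → write _, move +1, go to p0
p0 | cb_b_[b]__   read b → write _, move +1, go to p0
p0 | cb_b__[_]_   read _ → write b, move +1, go to pH
pH | cb_b__b[_]
At halt the head is at cell 7.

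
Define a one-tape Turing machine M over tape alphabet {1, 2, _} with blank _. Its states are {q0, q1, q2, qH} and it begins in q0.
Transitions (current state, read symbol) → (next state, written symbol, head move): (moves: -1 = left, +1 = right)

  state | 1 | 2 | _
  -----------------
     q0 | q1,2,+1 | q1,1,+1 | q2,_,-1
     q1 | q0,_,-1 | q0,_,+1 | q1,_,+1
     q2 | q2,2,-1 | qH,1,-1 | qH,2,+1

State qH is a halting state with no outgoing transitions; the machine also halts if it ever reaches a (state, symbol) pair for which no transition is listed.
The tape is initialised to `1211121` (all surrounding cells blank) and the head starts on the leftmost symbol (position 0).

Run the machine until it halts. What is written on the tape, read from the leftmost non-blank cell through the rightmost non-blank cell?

q0 | [1]211121   read 1 → write 2, move +1, go to q1
q1 | 2[2]11121   read 2 → write _, move +1, go to q0
q0 | 2_[1]1121   read 1 → write 2, move +1, go to q1
q1 | 2_2[1]121   read 1 → write _, move -1, go to q0
q0 | 2_[2]_121   read 2 → write 1, move +1, go to q1
q1 | 2_1[_]121   read _ → write _, move +1, go to q1
q1 | 2_1_[1]21   read 1 → write _, move -1, go to q0
q0 | 2_1[_]_21   read _ → write _, move -1, go to q2
q2 | 2_[1]__21   read 1 → write 2, move -1, go to q2
q2 | 2[_]2__21   read _ → write 2, move +1, go to qH
qH | 22[2]__21
The non-blank tape span at halt is 222__21.

222__21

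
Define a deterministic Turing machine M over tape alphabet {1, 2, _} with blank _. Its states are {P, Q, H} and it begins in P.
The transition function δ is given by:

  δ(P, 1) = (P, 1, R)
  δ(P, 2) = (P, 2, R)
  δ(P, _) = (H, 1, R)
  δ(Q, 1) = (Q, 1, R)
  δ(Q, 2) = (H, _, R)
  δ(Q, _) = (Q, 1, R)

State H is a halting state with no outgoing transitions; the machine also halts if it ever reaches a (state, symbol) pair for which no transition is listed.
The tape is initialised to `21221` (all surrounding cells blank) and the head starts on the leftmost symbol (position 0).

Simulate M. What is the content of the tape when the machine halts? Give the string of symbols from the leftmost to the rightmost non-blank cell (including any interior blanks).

state=P head=0 tape=[2]1221__   (P,2)→(P,2,R)
state=P head=1 tape=2[1]221__   (P,1)→(P,1,R)
state=P head=2 tape=21[2]21__   (P,2)→(P,2,R)
state=P head=3 tape=212[2]1__   (P,2)→(P,2,R)
state=P head=4 tape=2122[1]__   (P,1)→(P,1,R)
state=P head=5 tape=21221[_]_   (P,_)→(H,1,R)
state=H head=6 tape=212211[_]
The non-blank tape span at halt is 212211.

212211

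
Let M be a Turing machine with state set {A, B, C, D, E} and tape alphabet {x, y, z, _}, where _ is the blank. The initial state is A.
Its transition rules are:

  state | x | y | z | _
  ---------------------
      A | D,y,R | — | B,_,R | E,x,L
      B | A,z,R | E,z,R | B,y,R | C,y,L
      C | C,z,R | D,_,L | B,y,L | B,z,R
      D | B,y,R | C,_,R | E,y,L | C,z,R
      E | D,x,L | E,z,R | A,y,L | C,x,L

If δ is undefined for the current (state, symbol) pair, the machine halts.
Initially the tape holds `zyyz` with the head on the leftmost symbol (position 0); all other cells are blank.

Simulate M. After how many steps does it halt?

state=A head=0 tape=__[z]yyz_   (A,z)→(B,_,R)
state=B head=1 tape=___[y]yz_   (B,y)→(E,z,R)
state=E head=2 tape=___z[y]z_   (E,y)→(E,z,R)
state=E head=3 tape=___zz[z]_   (E,z)→(A,y,L)
state=A head=2 tape=___z[z]y_   (A,z)→(B,_,R)
state=B head=3 tape=___z_[y]_   (B,y)→(E,z,R)
state=E head=4 tape=___z_z[_]   (E,_)→(C,x,L)
state=C head=3 tape=___z_[z]x   (C,z)→(B,y,L)
state=B head=2 tape=___z[_]yx   (B,_)→(C,y,L)
state=C head=1 tape=___[z]yyx   (C,z)→(B,y,L)
state=B head=0 tape=__[_]yyyx   (B,_)→(C,y,L)
state=C head=-1 tape=_[_]yyyyx   (C,_)→(B,z,R)
state=B head=0 tape=_z[y]yyyx   (B,y)→(E,z,R)
state=E head=1 tape=_zz[y]yyx   (E,y)→(E,z,R)
state=E head=2 tape=_zzz[y]yx   (E,y)→(E,z,R)
state=E head=3 tape=_zzzz[y]x   (E,y)→(E,z,R)
state=E head=4 tape=_zzzzz[x]   (E,x)→(D,x,L)
state=D head=3 tape=_zzzz[z]x   (D,z)→(E,y,L)
state=E head=2 tape=_zzz[z]yx   (E,z)→(A,y,L)
state=A head=1 tape=_zz[z]yyx   (A,z)→(B,_,R)
state=B head=2 tape=_zz_[y]yx   (B,y)→(E,z,R)
state=E head=3 tape=_zz_z[y]x   (E,y)→(E,z,R)
state=E head=4 tape=_zz_zz[x]   (E,x)→(D,x,L)
state=D head=3 tape=_zz_z[z]x   (D,z)→(E,y,L)
state=E head=2 tape=_zz_[z]yx   (E,z)→(A,y,L)
state=A head=1 tape=_zz[_]yyx   (A,_)→(E,x,L)
state=E head=0 tape=_z[z]xyyx   (E,z)→(A,y,L)
state=A head=-1 tape=_[z]yxyyx   (A,z)→(B,_,R)
state=B head=0 tape=__[y]xyyx   (B,y)→(E,z,R)
state=E head=1 tape=__z[x]yyx   (E,x)→(D,x,L)
state=D head=0 tape=__[z]xyyx   (D,z)→(E,y,L)
state=E head=-1 tape=_[_]yxyyx   (E,_)→(C,x,L)
state=C head=-2 tape=[_]xyxyyx   (C,_)→(B,z,R)
state=B head=-1 tape=z[x]yxyyx   (B,x)→(A,z,R)
state=A head=0 tape=zz[y]xyyx
M halts after 34 transitions.

34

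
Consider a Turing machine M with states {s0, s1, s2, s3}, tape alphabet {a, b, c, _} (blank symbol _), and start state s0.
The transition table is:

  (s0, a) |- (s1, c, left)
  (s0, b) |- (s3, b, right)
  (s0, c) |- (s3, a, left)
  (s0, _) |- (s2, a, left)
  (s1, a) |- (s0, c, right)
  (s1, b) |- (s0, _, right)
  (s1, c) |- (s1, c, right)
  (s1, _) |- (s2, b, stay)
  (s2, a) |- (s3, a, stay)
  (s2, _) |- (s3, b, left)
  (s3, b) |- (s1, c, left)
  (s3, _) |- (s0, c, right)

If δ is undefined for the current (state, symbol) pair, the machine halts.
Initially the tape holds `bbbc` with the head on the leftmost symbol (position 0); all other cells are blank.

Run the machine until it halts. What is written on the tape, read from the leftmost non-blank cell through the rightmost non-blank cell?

ccccb

state=s0 head=0 tape=[b]bbc_   (s0,b)→(s3,b,right)
state=s3 head=1 tape=b[b]bc_   (s3,b)→(s1,c,left)
state=s1 head=0 tape=[b]cbc_   (s1,b)→(s0,_,right)
state=s0 head=1 tape=_[c]bc_   (s0,c)→(s3,a,left)
state=s3 head=0 tape=[_]abc_   (s3,_)→(s0,c,right)
state=s0 head=1 tape=c[a]bc_   (s0,a)→(s1,c,left)
state=s1 head=0 tape=[c]cbc_   (s1,c)→(s1,c,right)
state=s1 head=1 tape=c[c]bc_   (s1,c)→(s1,c,right)
state=s1 head=2 tape=cc[b]c_   (s1,b)→(s0,_,right)
state=s0 head=3 tape=cc_[c]_   (s0,c)→(s3,a,left)
state=s3 head=2 tape=cc[_]a_   (s3,_)→(s0,c,right)
state=s0 head=3 tape=ccc[a]_   (s0,a)→(s1,c,left)
state=s1 head=2 tape=cc[c]c_   (s1,c)→(s1,c,right)
state=s1 head=3 tape=ccc[c]_   (s1,c)→(s1,c,right)
state=s1 head=4 tape=cccc[_]   (s1,_)→(s2,b,stay)
state=s2 head=4 tape=cccc[b]
The non-blank tape span at halt is ccccb.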